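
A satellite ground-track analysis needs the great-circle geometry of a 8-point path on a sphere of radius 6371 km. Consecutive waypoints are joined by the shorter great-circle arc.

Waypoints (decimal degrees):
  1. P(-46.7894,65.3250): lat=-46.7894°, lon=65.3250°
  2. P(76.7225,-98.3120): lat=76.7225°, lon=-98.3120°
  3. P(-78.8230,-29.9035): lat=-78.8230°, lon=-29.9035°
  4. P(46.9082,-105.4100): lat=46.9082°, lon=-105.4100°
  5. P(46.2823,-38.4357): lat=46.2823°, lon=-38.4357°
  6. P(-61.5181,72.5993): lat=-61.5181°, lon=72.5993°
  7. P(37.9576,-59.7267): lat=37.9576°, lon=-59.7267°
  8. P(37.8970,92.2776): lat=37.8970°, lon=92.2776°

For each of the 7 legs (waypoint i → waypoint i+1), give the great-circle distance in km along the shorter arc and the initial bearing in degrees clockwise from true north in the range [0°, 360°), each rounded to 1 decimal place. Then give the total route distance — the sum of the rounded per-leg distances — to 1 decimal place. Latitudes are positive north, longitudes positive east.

Leg 1: φ1=-0.8166291, φ2=1.3390602, Δφ=2.1556893, Δλ=-2.8560044 rad; a=sin²(Δφ/2)+cosφ1·cosφ2·sin²(Δλ/2)=0.9301197096; c=2·atan2(√a, √(1-a))=2.606535364; dist=6371·c=16606.237 ≈ 16606.2 km; running total=16606.2 km
Leg 1 bearing: y=sinΔλ·cosφ2=-0.06470238, x=cosφ1·sinφ2-sinφ1·cosφ2·cosΔλ=0.50576847; θ=atan2(y, x)=-7.2902° <0 so +360° → 352.7098° ≈ 352.7°
Leg 2: φ1=1.3390602, φ2=-1.3757209, Δφ=-2.7147811, Δλ=1.1939536 rad; a=sin²(Δφ/2)+cosφ1·cosφ2·sin²(Δλ/2)=0.9692134170; c=2·atan2(√a, √(1-a))=2.788844509; dist=6371·c=17767.728 ≈ 17767.7 km; running total=34373.9 km
Leg 2 bearing: y=sinΔλ·cosφ2=0.18023897, x=cosφ1·sinφ2-sinφ1·cosφ2·cosΔλ=-0.29473546; θ=atan2(y, x)=148.5530° ≈ 148.6°
Leg 3: φ1=-1.3757209, φ2=0.8187025, Δφ=2.1944234, Δλ=-1.3178370 rad; a=sin²(Δφ/2)+cosφ1·cosφ2·sin²(Δλ/2)=0.8416334970; c=2·atan2(√a, √(1-a))=2.323023949; dist=6371·c=14799.986 ≈ 14800.0 km; running total=49173.9 km
Leg 3 bearing: y=sinΔλ·cosφ2=-0.66142812, x=cosφ1·sinφ2-sinφ1·cosφ2·cosΔλ=0.30928799; θ=atan2(y, x)=-64.9389° <0 so +360° → 295.0611° ≈ 295.1°
Leg 4: φ1=0.8187025, φ2=0.8077785, Δφ=-0.0109240, Δλ=1.1689220 rad; a=sin²(Δφ/2)+cosφ1·cosφ2·sin²(Δλ/2)=0.1437631398; c=2·atan2(√a, √(1-a))=0.777779066; dist=6371·c=4955.230 ≈ 4955.2 km; running total=54129.1 km
Leg 4 bearing: y=sinΔλ·cosφ2=0.63604498, x=cosφ1·sinφ2-sinφ1·cosφ2·cosΔλ=0.29635786; θ=atan2(y, x)=65.0174° ≈ 65.0°
Leg 5: φ1=0.8077785, φ2=-1.0736934, Δφ=-1.8814719, Δλ=1.9379263 rad; a=sin²(Δφ/2)+cosφ1·cosφ2·sin²(Δλ/2)=0.8767871808; c=2·atan2(√a, √(1-a))=2.424279018; dist=6371·c=15445.082 ≈ 15445.1 km; running total=69574.2 km
Leg 5 bearing: y=sinΔλ·cosφ2=0.44510239, x=cosφ1·sinφ2-sinφ1·cosφ2·cosΔλ=-0.48374533; θ=atan2(y, x)=137.3823° ≈ 137.4°
Leg 6: φ1=-1.0736934, φ2=0.6624851, Δφ=1.7361785, Δλ=-2.3095244 rad; a=sin²(Δφ/2)+cosφ1·cosφ2·sin²(Δλ/2)=0.8969079428; c=2·atan2(√a, √(1-a))=2.487854375; dist=6371·c=15850.120 ≈ 15850.1 km; running total=85424.3 km
Leg 6 bearing: y=sinΔλ·cosφ2=-0.58293321, x=cosφ1·sinφ2-sinφ1·cosφ2·cosΔλ=-0.17333554; θ=atan2(y, x)=-106.5599° <0 so +360° → 253.4401° ≈ 253.4°
Leg 7: φ1=0.6624851, φ2=0.6614274, Δφ=-0.0010577, Δλ=2.6529755 rad; a=sin²(Δφ/2)+cosφ1·cosφ2·sin²(Δλ/2)=0.5857881782; c=2·atan2(√a, √(1-a))=1.743225858; dist=6371·c=11106.092 ≈ 11106.1 km; running total=96530.4 km
Leg 7 bearing: y=sinΔλ·cosφ2=0.37041535, x=cosφ1·sinφ2-sinφ1·cosφ2·cosΔλ=0.91288226; θ=atan2(y, x)=22.0856° ≈ 22.1°

Leg 1: dist=16606.2 km, bearing=352.7°
Leg 2: dist=17767.7 km, bearing=148.6°
Leg 3: dist=14800.0 km, bearing=295.1°
Leg 4: dist=4955.2 km, bearing=65.0°
Leg 5: dist=15445.1 km, bearing=137.4°
Leg 6: dist=15850.1 km, bearing=253.4°
Leg 7: dist=11106.1 km, bearing=22.1°
Total: 96530.4 km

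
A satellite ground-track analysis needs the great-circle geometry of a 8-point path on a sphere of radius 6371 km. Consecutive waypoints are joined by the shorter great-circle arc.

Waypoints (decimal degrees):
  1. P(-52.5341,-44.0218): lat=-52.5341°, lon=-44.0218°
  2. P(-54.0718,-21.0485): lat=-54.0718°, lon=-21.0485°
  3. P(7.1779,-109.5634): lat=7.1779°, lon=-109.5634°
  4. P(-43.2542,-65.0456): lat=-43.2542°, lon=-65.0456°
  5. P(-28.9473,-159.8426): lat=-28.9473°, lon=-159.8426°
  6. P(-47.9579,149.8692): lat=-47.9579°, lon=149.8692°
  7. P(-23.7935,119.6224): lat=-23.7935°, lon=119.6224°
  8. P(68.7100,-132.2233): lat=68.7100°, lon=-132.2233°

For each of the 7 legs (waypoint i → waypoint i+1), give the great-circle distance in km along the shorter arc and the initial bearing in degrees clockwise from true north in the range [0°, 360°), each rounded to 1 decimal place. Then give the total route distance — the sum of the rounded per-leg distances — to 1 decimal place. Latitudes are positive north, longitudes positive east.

Leg 1: φ1=-0.9168930, φ2=-0.9437309, Δφ=-0.0268379, Δλ=0.4009597 rad; a=sin²(Δφ/2)+cosφ1·cosφ2·sin²(Δλ/2)=0.0143345397; c=2·atan2(√a, √(1-a))=0.240029675; dist=6371·c=1529.229 ≈ 1529.2 km; running total=1529.2 km
Leg 1 bearing: y=sinΔλ·cosφ2=0.22901796, x=cosφ1·sinφ2-sinφ1·cosφ2·cosΔλ=-0.06377316; θ=atan2(y, x)=105.5606° ≈ 105.6°
Leg 2: φ1=-0.9437309, φ2=0.1252780, Δφ=1.0690089, Δλ=-1.5448764 rad; a=sin²(Δφ/2)+cosφ1·cosφ2·sin²(Δλ/2)=0.5430454604; c=2·atan2(√a, √(1-a))=1.656993950; dist=6371·c=10556.708 ≈ 10556.7 km; running total=12085.9 km
Leg 2 bearing: y=sinΔλ·cosφ2=-0.99182970, x=cosφ1·sinφ2-sinφ1·cosφ2·cosΔλ=0.09413924; θ=atan2(y, x)=-84.5780° <0 so +360° → 275.4220° ≈ 275.4°
Leg 3: φ1=0.1252780, φ2=-0.7549282, Δφ=-0.8802062, Δλ=0.7769822 rad; a=sin²(Δφ/2)+cosφ1·cosφ2·sin²(Δλ/2)=0.2851870405; c=2·atan2(√a, √(1-a))=1.126717852; dist=6371·c=7178.319 ≈ 7178.3 km; running total=19264.2 km
Leg 3 bearing: y=sinΔλ·cosφ2=0.51064811, x=cosφ1·sinφ2-sinφ1·cosφ2·cosΔλ=-0.74475504; θ=atan2(y, x)=145.5632° ≈ 145.6°
Leg 4: φ1=-0.7549282, φ2=-0.5052257, Δφ=0.2497025, Δλ=-1.6545198 rad; a=sin²(Δφ/2)+cosφ1·cosφ2·sin²(Δλ/2)=0.3608195968; c=2·atan2(√a, √(1-a))=1.288709287; dist=6371·c=8210.367 ≈ 8210.4 km; running total=27474.6 km
Leg 4 bearing: y=sinΔλ·cosφ2=-0.87200012, x=cosφ1·sinφ2-sinφ1·cosφ2·cosΔλ=-0.40265501; θ=atan2(y, x)=-114.7856° <0 so +360° → 245.2144° ≈ 245.2°
Leg 5: φ1=-0.5052257, φ2=-0.8370233, Δφ=-0.3317976, Δλ=5.4054906 rad; a=sin²(Δφ/2)+cosφ1·cosφ2·sin²(Δλ/2)=0.1330673589; c=2·atan2(√a, √(1-a))=0.746801591; dist=6371·c=4757.873 ≈ 4757.9 km; running total=32232.5 km
Leg 5 bearing: y=sinΔλ·cosφ2=-0.51516067, x=cosφ1·sinφ2-sinφ1·cosφ2·cosΔλ=-0.44277672; θ=atan2(y, x)=-130.6788° <0 so +360° → 229.3212° ≈ 229.3°
Leg 6: φ1=-0.8370233, φ2=-0.4152749, Δφ=0.4217483, Δλ=-0.5279062 rad; a=sin²(Δφ/2)+cosφ1·cosφ2·sin²(Δλ/2)=0.0855219758; c=2·atan2(√a, √(1-a))=0.593557719; dist=6371·c=3781.556 ≈ 3781.6 km; running total=36014.1 km
Leg 6 bearing: y=sinΔλ·cosφ2=-0.46091179, x=cosφ1·sinφ2-sinφ1·cosφ2·cosΔλ=0.31684728; θ=atan2(y, x)=-55.4940° <0 so +360° → 304.5060° ≈ 304.5°
Leg 7: φ1=-0.4152749, φ2=1.1992157, Δφ=1.6144906, Δλ=-4.3955367 rad; a=sin²(Δφ/2)+cosφ1·cosφ2·sin²(Δλ/2)=0.7397115655; c=2·atan2(√a, √(1-a))=2.070793583; dist=6371·c=13193.026 ≈ 13193.0 km; running total=49207.1 km
Leg 7 bearing: y=sinΔλ·cosφ2=0.34501438, x=cosφ1·sinφ2-sinφ1·cosφ2·cosΔλ=0.80691917; θ=atan2(y, x)=23.1501° ≈ 23.2°

Leg 1: dist=1529.2 km, bearing=105.6°
Leg 2: dist=10556.7 km, bearing=275.4°
Leg 3: dist=7178.3 km, bearing=145.6°
Leg 4: dist=8210.4 km, bearing=245.2°
Leg 5: dist=4757.9 km, bearing=229.3°
Leg 6: dist=3781.6 km, bearing=304.5°
Leg 7: dist=13193.0 km, bearing=23.2°
Total: 49207.1 km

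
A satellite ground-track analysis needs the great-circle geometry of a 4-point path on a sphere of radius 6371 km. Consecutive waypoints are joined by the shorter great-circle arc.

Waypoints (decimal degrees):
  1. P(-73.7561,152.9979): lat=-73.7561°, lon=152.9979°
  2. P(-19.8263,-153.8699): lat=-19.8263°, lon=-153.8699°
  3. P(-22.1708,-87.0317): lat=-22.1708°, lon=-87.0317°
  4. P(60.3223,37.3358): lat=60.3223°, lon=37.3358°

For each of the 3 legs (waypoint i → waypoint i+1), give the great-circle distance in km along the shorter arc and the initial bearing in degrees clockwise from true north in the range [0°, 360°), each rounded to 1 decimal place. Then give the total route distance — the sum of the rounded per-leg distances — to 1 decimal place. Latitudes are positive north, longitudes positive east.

Leg 1: dist=6792.4 km, bearing=59.3°
Leg 2: dist=6885.6 km, bearing=105.2°
Leg 3: dist=14002.0 km, bearing=30.3°
Total: 27680.0 km

Leg 1: φ1=-1.2872868, φ2=-0.3460342, Δφ=0.9412526, Δλ=-5.3558535 rad; a=sin²(Δφ/2)+cosφ1·cosφ2·sin²(Δλ/2)=0.2582450449; c=2·atan2(√a, √(1-a))=1.066136262; dist=6371·c=6792.354 ≈ 6792.4 km; running total=6792.4 km
Leg 1 bearing: y=sinΔλ·cosφ2=0.75260081, x=cosφ1·sinφ2-sinφ1·cosφ2·cosΔλ=0.44700133; θ=atan2(y, x)=59.2921° ≈ 59.3°
Leg 2: φ1=-0.3460342, φ2=-0.3869535, Δφ=-0.0409192, Δλ=1.1665467 rad; a=sin²(Δφ/2)+cosφ1·cosφ2·sin²(Δλ/2)=0.2646755618; c=2·atan2(√a, √(1-a))=1.080770273; dist=6371·c=6885.587 ≈ 6885.6 km; running total=13678.0 km
Leg 2 bearing: y=sinΔλ·cosφ2=0.85142029, x=cosφ1·sinφ2-sinφ1·cosφ2·cosΔλ=-0.23145868; θ=atan2(y, x)=105.2083° ≈ 105.2°
Leg 3: φ1=-0.3869535, φ2=1.0528227, Δφ=1.4397762, Δλ=2.1706224 rad; a=sin²(Δφ/2)+cosφ1·cosφ2·sin²(Δλ/2)=0.7933486158; c=2·atan2(√a, √(1-a))=2.197770646; dist=6371·c=14001.997 ≈ 14002.0 km; running total=27680.0 km
Leg 3 bearing: y=sinΔλ·cosφ2=0.40868926, x=cosφ1·sinφ2-sinφ1·cosφ2·cosΔλ=0.69911333; θ=atan2(y, x)=30.3098° ≈ 30.3°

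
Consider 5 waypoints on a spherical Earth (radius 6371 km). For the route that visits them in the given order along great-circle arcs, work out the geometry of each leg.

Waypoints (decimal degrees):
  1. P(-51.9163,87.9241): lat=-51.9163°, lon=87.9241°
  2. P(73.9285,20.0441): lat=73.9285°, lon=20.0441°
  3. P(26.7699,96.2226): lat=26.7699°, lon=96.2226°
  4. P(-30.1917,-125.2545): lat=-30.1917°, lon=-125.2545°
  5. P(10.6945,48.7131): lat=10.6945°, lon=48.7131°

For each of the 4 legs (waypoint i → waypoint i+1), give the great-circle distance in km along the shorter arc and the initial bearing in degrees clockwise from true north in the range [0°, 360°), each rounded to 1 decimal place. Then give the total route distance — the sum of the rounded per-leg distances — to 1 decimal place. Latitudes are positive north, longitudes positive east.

Leg 1: φ1=-0.9061104, φ2=1.2902957, Δφ=2.1964061, Δλ=-1.1847295 rad; a=sin²(Δφ/2)+cosφ1·cosφ2·sin²(Δλ/2)=0.8460250121; c=2·atan2(√a, √(1-a))=2.335121488; dist=6371·c=14877.059 ≈ 14877.1 km; running total=14877.1 km
Leg 1 bearing: y=sinΔλ·cosφ2=-0.25646077, x=cosφ1·sinφ2-sinφ1·cosφ2·cosΔλ=0.67475524; θ=atan2(y, x)=-20.8108° <0 so +360° → 339.1892° ≈ 339.2°
Leg 2: φ1=1.2902957, φ2=0.4672229, Δφ=-0.8230728, Δλ=1.3295656 rad; a=sin²(Δφ/2)+cosφ1·cosφ2·sin²(Δλ/2)=0.2540736615; c=2·atan2(√a, √(1-a))=1.056579995; dist=6371·c=6731.471 ≈ 6731.5 km; running total=21608.6 km
Leg 2 bearing: y=sinΔλ·cosφ2=0.86697062, x=cosφ1·sinφ2-sinφ1·cosφ2·cosΔλ=-0.08026762; θ=atan2(y, x)=95.2896° ≈ 95.3°
Leg 3: φ1=0.4672229, φ2=-0.5269446, Δφ=-0.9941675, Δλ=-3.8655046 rad; a=sin²(Δφ/2)+cosφ1·cosφ2·sin²(Δλ/2)=0.9023441840; c=2·atan2(√a, √(1-a))=2.505946708; dist=6371·c=15965.386 ≈ 15965.4 km; running total=37574.0 km
Leg 3 bearing: y=sinΔλ·cosφ2=0.57247531, x=cosφ1·sinφ2-sinφ1·cosφ2·cosΔλ=-0.15731705; θ=atan2(y, x)=105.3657° ≈ 105.4°
Leg 4: φ1=-0.5269446, φ2=0.1866542, Δφ=0.7135988, Δλ=3.0363074 rad; a=sin²(Δφ/2)+cosφ1·cosφ2·sin²(Δλ/2)=0.9689773605; c=2·atan2(√a, √(1-a))=2.787480485; dist=6371·c=17759.038 ≈ 17759.0 km; running total=55333.0 km
Leg 4 bearing: y=sinΔλ·cosφ2=0.10326547, x=cosφ1·sinφ2-sinφ1·cosφ2·cosΔλ=-0.33102445; θ=atan2(y, x)=162.6743° ≈ 162.7°

Leg 1: dist=14877.1 km, bearing=339.2°
Leg 2: dist=6731.5 km, bearing=95.3°
Leg 3: dist=15965.4 km, bearing=105.4°
Leg 4: dist=17759.0 km, bearing=162.7°
Total: 55333.0 km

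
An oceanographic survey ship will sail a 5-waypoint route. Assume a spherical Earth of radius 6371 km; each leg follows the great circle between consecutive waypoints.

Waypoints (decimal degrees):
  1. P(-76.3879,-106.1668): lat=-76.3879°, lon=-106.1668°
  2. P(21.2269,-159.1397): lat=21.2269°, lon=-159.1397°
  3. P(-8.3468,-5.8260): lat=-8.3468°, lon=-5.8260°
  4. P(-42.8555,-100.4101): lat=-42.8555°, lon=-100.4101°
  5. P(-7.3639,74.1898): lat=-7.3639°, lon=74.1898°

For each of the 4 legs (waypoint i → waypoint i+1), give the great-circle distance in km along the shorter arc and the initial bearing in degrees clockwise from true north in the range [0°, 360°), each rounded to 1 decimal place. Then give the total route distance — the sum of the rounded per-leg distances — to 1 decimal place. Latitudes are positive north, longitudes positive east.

Leg 1: dist=11419.3 km, bearing=310.3°
Leg 2: dist=16816.5 km, bearing=67.4°
Leg 3: dist=9747.8 km, bearing=227.0°
Leg 4: dist=14404.2 km, bearing=173.0°
Total: 52387.8 km

Leg 1: φ1=-1.3332204, φ2=0.3704793, Δφ=1.7036997, Δλ=-0.9245515 rad; a=sin²(Δφ/2)+cosφ1·cosφ2·sin²(Δλ/2)=0.6098916906; c=2·atan2(√a, √(1-a))=1.792388744; dist=6371·c=11419.309 ≈ 11419.3 km; running total=11419.3 km
Leg 1 bearing: y=sinΔλ·cosφ2=-0.74418580, x=cosφ1·sinφ2-sinφ1·cosφ2·cosΔλ=0.63077949; θ=atan2(y, x)=-49.7150° <0 so +360° → 310.2850° ≈ 310.3°
Leg 2: φ1=0.3704793, φ2=-0.1456791, Δφ=-0.5161584, Δλ=2.6758289 rad; a=sin²(Δφ/2)+cosφ1·cosφ2·sin²(Δλ/2)=0.9382981445; c=2·atan2(√a, √(1-a))=2.639539314; dist=6371·c=16816.505 ≈ 16816.5 km; running total=28235.8 km
Leg 2 bearing: y=sinΔλ·cosφ2=0.44434824, x=cosφ1·sinφ2-sinφ1·cosφ2·cosΔλ=0.18475276; θ=atan2(y, x)=67.4233° ≈ 67.4°
Leg 3: φ1=-0.1456791, φ2=-0.7479696, Δφ=-0.6022904, Δλ=-1.6508040 rad; a=sin²(Δφ/2)+cosφ1·cosφ2·sin²(Δλ/2)=0.4796171667; c=2·atan2(√a, √(1-a))=1.530019361; dist=6371·c=9747.753 ≈ 9747.8 km; running total=37983.6 km
Leg 3 bearing: y=sinΔλ·cosφ2=-0.73072635, x=cosφ1·sinφ2-sinφ1·cosφ2·cosΔλ=-0.68145225; θ=atan2(y, x)=-133.0016° <0 so +360° → 226.9984° ≈ 227.0°
Leg 4: φ1=-0.7479696, φ2=-0.1285243, Δφ=0.6194453, Δλ=3.0473431 rad; a=sin²(Δφ/2)+cosφ1·cosφ2·sin²(Δλ/2)=0.8183114221; c=2·atan2(√a, √(1-a))=2.260907402; dist=6371·c=14404.241 ≈ 14404.2 km; running total=52387.8 km
Leg 4 bearing: y=sinΔλ·cosφ2=0.09333384, x=cosφ1·sinφ2-sinφ1·cosφ2·cosΔλ=-0.76550647; θ=atan2(y, x)=173.0486° ≈ 173.0°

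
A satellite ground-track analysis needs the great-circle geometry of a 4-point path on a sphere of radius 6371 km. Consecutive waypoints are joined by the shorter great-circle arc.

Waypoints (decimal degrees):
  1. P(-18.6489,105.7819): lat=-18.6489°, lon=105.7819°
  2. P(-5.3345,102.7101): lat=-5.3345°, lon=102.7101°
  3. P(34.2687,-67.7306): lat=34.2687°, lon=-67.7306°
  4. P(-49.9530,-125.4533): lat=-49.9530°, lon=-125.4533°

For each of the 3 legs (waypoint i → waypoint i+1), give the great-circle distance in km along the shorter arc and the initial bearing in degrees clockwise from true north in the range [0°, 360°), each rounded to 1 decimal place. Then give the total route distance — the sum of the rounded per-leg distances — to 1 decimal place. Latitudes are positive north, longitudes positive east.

Leg 1: φ1=-0.3254847, φ2=-0.0931046, Δφ=0.2323801, Δλ=-0.0536130 rad; a=sin²(Δφ/2)+cosφ1·cosφ2·sin²(Δλ/2)=0.0141172368; c=2·atan2(√a, √(1-a))=0.238194657; dist=6371·c=1517.538 ≈ 1517.5 km; running total=1517.5 km
Leg 1 bearing: y=sinΔλ·cosφ2=-0.05335525, x=cosφ1·sinφ2-sinφ1·cosφ2·cosΔλ=0.22983685; θ=atan2(y, x)=-13.0694° <0 so +360° → 346.9306° ≈ 346.9°
Leg 2: φ1=-0.0931046, φ2=0.5981016, Δφ=0.6912062, Δλ=-2.9747514 rad; a=sin²(Δφ/2)+cosφ1·cosφ2·sin²(Δλ/2)=0.9318751668; c=2·atan2(√a, √(1-a))=2.613461512; dist=6371·c=16650.363 ≈ 16650.4 km; running total=18167.9 km
Leg 2 bearing: y=sinΔλ·cosφ2=-0.13723985, x=cosφ1·sinφ2-sinφ1·cosφ2·cosΔλ=0.48487172; θ=atan2(y, x)=-15.8038° <0 so +360° → 344.1962° ≈ 344.2°
Leg 3: φ1=0.5981016, φ2=-0.8718443, Δφ=-1.4699460, Δλ=-1.0074512 rad; a=sin²(Δφ/2)+cosφ1·cosφ2·sin²(Δλ/2)=0.5735470051; c=2·atan2(√a, √(1-a))=1.718426006; dist=6371·c=10948.092 ≈ 10948.1 km; running total=29116.0 km
Leg 3 bearing: y=sinΔλ·cosφ2=-0.54399098, x=cosφ1·sinφ2-sinφ1·cosφ2·cosΔλ=-0.82609755; θ=atan2(y, x)=-146.6348° <0 so +360° → 213.3652° ≈ 213.4°

Leg 1: dist=1517.5 km, bearing=346.9°
Leg 2: dist=16650.4 km, bearing=344.2°
Leg 3: dist=10948.1 km, bearing=213.4°
Total: 29116.0 km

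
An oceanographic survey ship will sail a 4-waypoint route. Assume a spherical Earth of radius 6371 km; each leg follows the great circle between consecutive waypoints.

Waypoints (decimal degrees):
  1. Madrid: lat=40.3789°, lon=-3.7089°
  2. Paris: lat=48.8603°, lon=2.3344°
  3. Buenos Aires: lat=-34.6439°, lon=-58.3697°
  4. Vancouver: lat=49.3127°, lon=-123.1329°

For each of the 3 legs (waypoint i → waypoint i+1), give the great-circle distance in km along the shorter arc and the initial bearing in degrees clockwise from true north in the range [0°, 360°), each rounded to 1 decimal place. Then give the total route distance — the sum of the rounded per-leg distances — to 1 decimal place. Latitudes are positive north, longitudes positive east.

Leg 1: φ1=0.7047448, φ2=0.8527731, Δφ=0.1480284, Δλ=0.1054755 rad; a=sin²(Δφ/2)+cosφ1·cosφ2·sin²(Δλ/2)=0.0068607022; c=2·atan2(√a, √(1-a))=0.165848721; dist=6371·c=1056.622 ≈ 1056.6 km; running total=1056.6 km
Leg 1 bearing: y=sinΔλ·cosφ2=0.06926343, x=cosφ1·sinφ2-sinφ1·cosφ2·cosΔλ=0.14985696; θ=atan2(y, x)=24.8062° ≈ 24.8°
Leg 2: φ1=0.8527731, φ2=-0.6046501, Δφ=-1.4574232, Δλ=-1.0594864 rad; a=sin²(Δφ/2)+cosφ1·cosφ2·sin²(Δλ/2)=0.5816382711; c=2·atan2(√a, √(1-a))=1.734807184; dist=6371·c=11052.457 ≈ 11052.5 km; running total=12109.1 km
Leg 2 bearing: y=sinΔλ·cosφ2=-0.71748111, x=cosφ1·sinφ2-sinφ1·cosφ2·cosΔλ=-0.67717179; θ=atan2(y, x)=-133.3445° <0 so +360° → 226.6555° ≈ 226.7°
Leg 3: φ1=-0.6046501, φ2=0.8606690, Δφ=1.4653191, Δλ=-1.1303311 rad; a=sin²(Δφ/2)+cosφ1·cosφ2·sin²(Δλ/2)=0.6011931472; c=2·atan2(√a, √(1-a))=1.774590357; dist=6371·c=11305.915 ≈ 11305.9 km; running total=23415.0 km
Leg 3 bearing: y=sinΔλ·cosφ2=-0.58970580, x=cosφ1·sinφ2-sinφ1·cosφ2·cosΔλ=0.78184836; θ=atan2(y, x)=-37.0253° <0 so +360° → 322.9747° ≈ 323.0°

Leg 1: dist=1056.6 km, bearing=24.8°
Leg 2: dist=11052.5 km, bearing=226.7°
Leg 3: dist=11305.9 km, bearing=323.0°
Total: 23415.0 km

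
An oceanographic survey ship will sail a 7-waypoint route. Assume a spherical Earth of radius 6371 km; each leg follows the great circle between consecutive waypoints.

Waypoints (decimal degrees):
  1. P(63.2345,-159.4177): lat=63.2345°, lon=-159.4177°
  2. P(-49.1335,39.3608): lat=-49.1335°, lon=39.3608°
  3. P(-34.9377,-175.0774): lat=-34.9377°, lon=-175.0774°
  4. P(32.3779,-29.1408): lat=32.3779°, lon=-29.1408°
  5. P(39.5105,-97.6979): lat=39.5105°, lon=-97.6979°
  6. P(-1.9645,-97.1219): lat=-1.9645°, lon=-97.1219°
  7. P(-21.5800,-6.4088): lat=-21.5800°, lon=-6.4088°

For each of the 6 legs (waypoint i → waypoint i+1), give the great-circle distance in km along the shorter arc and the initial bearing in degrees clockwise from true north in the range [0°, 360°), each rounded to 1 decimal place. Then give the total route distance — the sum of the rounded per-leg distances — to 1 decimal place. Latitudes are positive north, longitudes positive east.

Leg 1: φ1=1.1036502, φ2=-0.8575413, Δφ=-1.9611916, Δλ=3.4693393 rad; a=sin²(Δφ/2)+cosφ1·cosφ2·sin²(Δλ/2)=0.9770916061; c=2·atan2(√a, √(1-a))=2.837714424; dist=6371·c=18079.079 ≈ 18079.1 km; running total=18079.1 km
Leg 1 bearing: y=sinΔλ·cosφ2=-0.21062561, x=cosφ1·sinφ2-sinφ1·cosφ2·cosΔλ=0.21253529; θ=atan2(y, x)=-44.7414° <0 so +360° → 315.2586° ≈ 315.3°
Leg 2: φ1=-0.8575413, φ2=-0.6097779, Δφ=0.2477634, Δλ=-3.7426526 rad; a=sin²(Δφ/2)+cosφ1·cosφ2·sin²(Δλ/2)=0.5046425602; c=2·atan2(√a, √(1-a))=1.580081581; dist=6371·c=10066.700 ≈ 10066.7 km; running total=28145.8 km
Leg 2 bearing: y=sinΔλ·cosφ2=0.46359683, x=cosφ1·sinφ2-sinφ1·cosφ2·cosΔλ=-0.88599761; θ=atan2(y, x)=152.3793° ≈ 152.4°
Leg 3: φ1=-0.6097779, φ2=0.5651010, Δφ=1.1748789, Δλ=2.5470742 rad; a=sin²(Δφ/2)+cosφ1·cosφ2·sin²(Δλ/2)=0.9401056241; c=2·atan2(√a, √(1-a))=2.647103469; dist=6371·c=16864.696 ≈ 16864.7 km; running total=45010.5 km
Leg 3 bearing: y=sinΔλ·cosφ2=0.47303218, x=cosφ1·sinφ2-sinφ1·cosφ2·cosΔλ=0.03832386; θ=atan2(y, x)=85.3682° ≈ 85.4°
Leg 4: φ1=0.5651010, φ2=0.6895883, Δφ=0.1244874, Δλ=-1.1965471 rad; a=sin²(Δφ/2)+cosφ1·cosφ2·sin²(Δλ/2)=0.2105542757; c=2·atan2(√a, √(1-a))=0.953427804; dist=6371·c=6074.289 ≈ 6074.3 km; running total=51084.8 km
Leg 4 bearing: y=sinΔλ·cosφ2=-0.71810604, x=cosφ1·sinφ2-sinφ1·cosφ2·cosΔλ=0.38627505; θ=atan2(y, x)=-61.7238° <0 so +360° → 298.2762° ≈ 298.3°
Leg 5: φ1=0.6895883, φ2=-0.0342870, Δφ=-0.7238753, Δλ=0.0100531 rad; a=sin²(Δφ/2)+cosφ1·cosφ2·sin²(Δλ/2)=0.1253970954; c=2·atan2(√a, √(1-a))=0.723934136; dist=6371·c=4612.184 ≈ 4612.2 km; running total=55697.0 km
Leg 5 bearing: y=sinΔλ·cosφ2=0.01004702, x=cosφ1·sinφ2-sinφ1·cosφ2·cosΔλ=-0.66226106; θ=atan2(y, x)=179.1308° ≈ 179.1°
Leg 6: φ1=-0.0342870, φ2=-0.3766421, Δφ=-0.3423551, Δλ=1.5832423 rad; a=sin²(Δφ/2)+cosφ1·cosφ2·sin²(Δλ/2)=0.4994790791; c=2·atan2(√a, √(1-a))=1.569754485; dist=6371·c=10000.906 ≈ 10000.9 km; running total=65697.9 km
Leg 6 bearing: y=sinΔλ·cosφ2=0.92983291, x=cosφ1·sinφ2-sinφ1·cosφ2·cosΔλ=-0.36798054; θ=atan2(y, x)=111.5911° ≈ 111.6°

Leg 1: dist=18079.1 km, bearing=315.3°
Leg 2: dist=10066.7 km, bearing=152.4°
Leg 3: dist=16864.7 km, bearing=85.4°
Leg 4: dist=6074.3 km, bearing=298.3°
Leg 5: dist=4612.2 km, bearing=179.1°
Leg 6: dist=10000.9 km, bearing=111.6°
Total: 65697.9 km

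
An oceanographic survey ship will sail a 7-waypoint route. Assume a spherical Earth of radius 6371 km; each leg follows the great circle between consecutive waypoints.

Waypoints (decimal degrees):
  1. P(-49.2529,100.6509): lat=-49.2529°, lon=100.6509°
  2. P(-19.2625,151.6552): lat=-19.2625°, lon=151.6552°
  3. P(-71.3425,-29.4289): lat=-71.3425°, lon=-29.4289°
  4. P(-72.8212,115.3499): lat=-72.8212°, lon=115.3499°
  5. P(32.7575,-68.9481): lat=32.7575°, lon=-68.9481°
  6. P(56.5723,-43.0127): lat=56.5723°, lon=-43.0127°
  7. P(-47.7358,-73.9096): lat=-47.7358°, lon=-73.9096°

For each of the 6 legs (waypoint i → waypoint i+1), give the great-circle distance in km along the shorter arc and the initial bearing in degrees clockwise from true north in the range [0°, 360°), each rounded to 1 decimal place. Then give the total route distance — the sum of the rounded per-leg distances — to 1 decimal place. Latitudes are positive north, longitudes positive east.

Leg 1: φ1=-0.8596253, φ2=-0.3361940, Δφ=0.5234312, Δλ=0.8901930 rad; a=sin²(Δφ/2)+cosφ1·cosφ2·sin²(Δλ/2)=0.1811660947; c=2·atan2(√a, √(1-a))=0.879329462; dist=6371·c=5602.208 ≈ 5602.2 km; running total=5602.2 km
Leg 1 bearing: y=sinΔλ·cosφ2=0.73368364, x=cosφ1·sinφ2-sinφ1·cosφ2·cosΔλ=0.23470851; θ=atan2(y, x)=72.2603° ≈ 72.3°
Leg 2: φ1=-0.3361940, φ2=-1.2451615, Δφ=-0.9089675, Δλ=-3.1605138 rad; a=sin²(Δφ/2)+cosφ1·cosφ2·sin²(Δλ/2)=0.4946934482; c=2·atan2(√a, √(1-a))=1.560183024; dist=6371·c=9939.926 ≈ 9939.9 km; running total=15542.1 km
Leg 2 bearing: y=sinΔλ·cosφ2=0.00605270, x=cosφ1·sinφ2-sinφ1·cosφ2·cosΔλ=-0.99992536; θ=atan2(y, x)=179.6532° ≈ 179.7°
Leg 3: φ1=-1.2451615, φ2=-1.2709697, Δφ=-0.0258082, Δλ=2.5268667 rad; a=sin²(Δφ/2)+cosφ1·cosφ2·sin²(Δλ/2)=0.0860046822; c=2·atan2(√a, √(1-a))=0.595281584; dist=6371·c=3792.539 ≈ 3792.5 km; running total=19334.6 km
Leg 3 bearing: y=sinΔλ·cosφ2=0.17034121, x=cosφ1·sinφ2-sinφ1·cosφ2·cosΔλ=-0.53424281; θ=atan2(y, x)=162.3153° ≈ 162.3°
Leg 4: φ1=-1.2709697, φ2=0.5717262, Δφ=1.8426959, Δλ=-3.2166069 rad; a=sin²(Δφ/2)+cosφ1·cosφ2·sin²(Δλ/2)=0.8823154088; c=2·atan2(√a, √(1-a))=2.441264614; dist=6371·c=15553.297 ≈ 15553.3 km; running total=34887.9 km
Leg 4 bearing: y=sinΔλ·cosφ2=0.06302545, x=cosφ1·sinφ2-sinφ1·cosφ2·cosΔλ=-0.64137938; θ=atan2(y, x)=174.3878° ≈ 174.4°
Leg 5: φ1=0.5717262, φ2=0.9873729, Δφ=0.4156467, Δλ=0.4526581 rad; a=sin²(Δφ/2)+cosφ1·cosφ2·sin²(Δλ/2)=0.0659010978; c=2·atan2(√a, √(1-a))=0.519237488; dist=6371·c=3308.062 ≈ 3308.1 km; running total=38196.0 km
Leg 5 bearing: y=sinΔλ·cosφ2=0.24093337, x=cosφ1·sinφ2-sinφ1·cosφ2·cosΔλ=0.43380143; θ=atan2(y, x)=29.0478° ≈ 29.0°
Leg 6: φ1=0.9873729, φ2=-0.8331469, Δφ=-1.8205198, Δλ=-0.5392526 rad; a=sin²(Δφ/2)+cosφ1·cosφ2·sin²(Δλ/2)=0.6498561427; c=2·atan2(√a, √(1-a))=1.875187388; dist=6371·c=11946.819 ≈ 11946.8 km; running total=50142.8 km
Leg 6 bearing: y=sinΔλ·cosφ2=-0.34535107, x=cosφ1·sinφ2-sinφ1·cosφ2·cosΔλ=-0.88932850; θ=atan2(y, x)=-158.7774° <0 so +360° → 201.2226° ≈ 201.2°

Leg 1: dist=5602.2 km, bearing=72.3°
Leg 2: dist=9939.9 km, bearing=179.7°
Leg 3: dist=3792.5 km, bearing=162.3°
Leg 4: dist=15553.3 km, bearing=174.4°
Leg 5: dist=3308.1 km, bearing=29.0°
Leg 6: dist=11946.8 km, bearing=201.2°
Total: 50142.8 km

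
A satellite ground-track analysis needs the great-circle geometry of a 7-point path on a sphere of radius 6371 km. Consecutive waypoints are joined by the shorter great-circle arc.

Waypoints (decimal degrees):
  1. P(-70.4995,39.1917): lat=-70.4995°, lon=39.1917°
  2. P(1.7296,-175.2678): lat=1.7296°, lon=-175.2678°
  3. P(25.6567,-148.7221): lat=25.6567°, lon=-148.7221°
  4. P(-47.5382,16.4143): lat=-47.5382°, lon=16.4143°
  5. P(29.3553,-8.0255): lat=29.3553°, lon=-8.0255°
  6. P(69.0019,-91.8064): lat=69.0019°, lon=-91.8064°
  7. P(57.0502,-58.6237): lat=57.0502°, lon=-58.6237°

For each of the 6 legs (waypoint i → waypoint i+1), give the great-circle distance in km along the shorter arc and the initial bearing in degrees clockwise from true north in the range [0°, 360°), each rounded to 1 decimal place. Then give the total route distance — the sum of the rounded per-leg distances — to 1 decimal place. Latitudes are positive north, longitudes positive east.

Leg 1: φ1=-1.2304484, φ2=0.0301872, Δφ=1.2606356, Δλ=-3.7430244 rad; a=sin²(Δφ/2)+cosφ1·cosφ2·sin²(Δλ/2)=0.6517826236; c=2·atan2(√a, √(1-a))=1.879228583; dist=6371·c=11972.565 ≈ 11972.6 km; running total=11972.6 km
Leg 1 bearing: y=sinΔλ·cosφ2=0.56556577, x=cosφ1·sinφ2-sinφ1·cosφ2·cosΔλ=-0.76680082; θ=atan2(y, x)=143.5888° ≈ 143.6°
Leg 2: φ1=0.0301872, φ2=0.4477939, Δφ=0.4176067, Δλ=0.4633099 rad; a=sin²(Δφ/2)+cosφ1·cosφ2·sin²(Δλ/2)=0.0904610889; c=2·atan2(√a, √(1-a))=0.610994628; dist=6371·c=3892.647 ≈ 3892.6 km; running total=15865.2 km
Leg 2 bearing: y=sinΔλ·cosφ2=0.40284802, x=cosφ1·sinφ2-sinφ1·cosφ2·cosΔλ=0.40844216; θ=atan2(y, x)=44.6049° ≈ 44.6°
Leg 3: φ1=0.4477939, φ2=-0.8296981, Δφ=-1.2774920, Δλ=2.8821739 rad; a=sin²(Δφ/2)+cosφ1·cosφ2·sin²(Δλ/2)=0.9537972669; c=2·atan2(√a, √(1-a))=2.708315053; dist=6371·c=17254.675 ≈ 17254.7 km; running total=33119.9 km
Leg 3 bearing: y=sinΔλ·cosφ2=0.17317546, x=cosφ1·sinφ2-sinφ1·cosφ2·cosΔλ=-0.38246885; θ=atan2(y, x)=155.6398° ≈ 155.6°
Leg 4: φ1=-0.8296981, φ2=0.5123466, Δφ=1.3420447, Δλ=-0.4265550 rad; a=sin²(Δφ/2)+cosφ1·cosφ2·sin²(Δλ/2)=0.4129810604; c=2·atan2(√a, √(1-a))=1.395867675; dist=6371·c=8893.073 ≈ 8893.1 km; running total=42013.0 km
Leg 4 bearing: y=sinΔλ·cosφ2=-0.36061167, x=cosφ1·sinφ2-sinφ1·cosφ2·cosΔλ=0.91633511; θ=atan2(y, x)=-21.4815° <0 so +360° → 338.5185° ≈ 338.5°
Leg 5: φ1=0.5123466, φ2=1.2043103, Δφ=0.6919637, Δλ=-1.4622526 rad; a=sin²(Δφ/2)+cosφ1·cosφ2·sin²(Δλ/2)=0.2542481438; c=2·atan2(√a, √(1-a))=1.056980746; dist=6371·c=6734.024 ≈ 6734.0 km; running total=48747.0 km
Leg 5 bearing: y=sinΔλ·cosφ2=-0.35622814, x=cosφ1·sinφ2-sinφ1·cosφ2·cosΔλ=0.79468586; θ=atan2(y, x)=-24.1449° <0 so +360° → 335.8551° ≈ 335.9°
Leg 6: φ1=1.2043103, φ2=0.9957138, Δφ=-0.2085965, Δλ=0.5791474 rad; a=sin²(Δφ/2)+cosφ1·cosφ2·sin²(Δλ/2)=0.0267300248; c=2·atan2(√a, √(1-a))=0.328460922; dist=6371·c=2092.625 ≈ 2092.6 km; running total=50839.6 km
Leg 6 bearing: y=sinΔλ·cosφ2=0.29768441, x=cosφ1·sinφ2-sinφ1·cosφ2·cosΔλ=-0.12428241; θ=atan2(y, x)=112.6604° ≈ 112.7°

Leg 1: dist=11972.6 km, bearing=143.6°
Leg 2: dist=3892.6 km, bearing=44.6°
Leg 3: dist=17254.7 km, bearing=155.6°
Leg 4: dist=8893.1 km, bearing=338.5°
Leg 5: dist=6734.0 km, bearing=335.9°
Leg 6: dist=2092.6 km, bearing=112.7°
Total: 50839.6 km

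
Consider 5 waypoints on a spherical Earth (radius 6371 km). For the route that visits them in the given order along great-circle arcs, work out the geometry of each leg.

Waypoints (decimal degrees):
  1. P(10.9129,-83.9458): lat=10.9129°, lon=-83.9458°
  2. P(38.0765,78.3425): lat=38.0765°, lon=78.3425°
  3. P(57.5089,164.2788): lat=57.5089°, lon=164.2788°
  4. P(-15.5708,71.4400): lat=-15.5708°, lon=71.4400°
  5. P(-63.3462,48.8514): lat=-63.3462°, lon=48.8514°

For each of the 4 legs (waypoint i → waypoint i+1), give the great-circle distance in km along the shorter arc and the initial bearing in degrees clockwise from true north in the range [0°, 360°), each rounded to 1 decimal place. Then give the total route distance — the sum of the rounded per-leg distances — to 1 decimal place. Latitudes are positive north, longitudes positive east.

Leg 1: φ1=0.1904660, φ2=0.6645603, Δφ=0.4740943, Δλ=2.8324652 rad; a=sin²(Δφ/2)+cosφ1·cosφ2·sin²(Δλ/2)=0.8097801035; c=2·atan2(√a, √(1-a))=2.238978624; dist=6371·c=14264.533 ≈ 14264.5 km; running total=14264.5 km
Leg 1 bearing: y=sinΔλ·cosφ2=0.23948432, x=cosφ1·sinφ2-sinφ1·cosφ2·cosΔλ=0.74752419; θ=atan2(y, x)=17.7639° ≈ 17.8°
Leg 2: φ1=0.6645603, φ2=1.0037197, Δφ=0.3391594, Δλ=1.4998714 rad; a=sin²(Δφ/2)+cosφ1·cosφ2·sin²(Δλ/2)=0.2249261747; c=2·atan2(√a, √(1-a))=0.988255286; dist=6371·c=6296.174 ≈ 6296.2 km; running total=20560.7 km
Leg 2 bearing: y=sinΔλ·cosφ2=0.53581809, x=cosφ1·sinφ2-sinφ1·cosφ2·cosΔλ=0.64049710; θ=atan2(y, x)=39.9147° ≈ 39.9°
Leg 3: φ1=1.0037197, φ2=-0.2717617, Δφ=-1.2754814, Δλ=-1.6203427 rad; a=sin²(Δφ/2)+cosφ1·cosφ2·sin²(Δλ/2)=0.6260202840; c=2·atan2(√a, √(1-a))=1.825584647; dist=6371·c=11630.800 ≈ 11630.8 km; running total=32191.5 km
Leg 3 bearing: y=sinΔλ·cosφ2=-0.96211736, x=cosφ1·sinφ2-sinφ1·cosφ2·cosΔλ=-0.10395066; θ=atan2(y, x)=-96.1665° <0 so +360° → 263.8335° ≈ 263.8°
Leg 4: φ1=-0.2717617, φ2=-1.1055998, Δφ=-0.8338380, Δλ=-0.3942454 rad; a=sin²(Δφ/2)+cosφ1·cosφ2·sin²(Δλ/2)=0.1805559515; c=2·atan2(√a, √(1-a))=0.877744274; dist=6371·c=5592.109 ≈ 5592.1 km; running total=37783.6 km
Leg 4 bearing: y=sinΔλ·cosφ2=-0.17231190, x=cosφ1·sinφ2-sinφ1·cosφ2·cosΔλ=-0.74975370; θ=atan2(y, x)=-167.0568° <0 so +360° → 192.9432° ≈ 192.9°

Leg 1: dist=14264.5 km, bearing=17.8°
Leg 2: dist=6296.2 km, bearing=39.9°
Leg 3: dist=11630.8 km, bearing=263.8°
Leg 4: dist=5592.1 km, bearing=192.9°
Total: 37783.6 km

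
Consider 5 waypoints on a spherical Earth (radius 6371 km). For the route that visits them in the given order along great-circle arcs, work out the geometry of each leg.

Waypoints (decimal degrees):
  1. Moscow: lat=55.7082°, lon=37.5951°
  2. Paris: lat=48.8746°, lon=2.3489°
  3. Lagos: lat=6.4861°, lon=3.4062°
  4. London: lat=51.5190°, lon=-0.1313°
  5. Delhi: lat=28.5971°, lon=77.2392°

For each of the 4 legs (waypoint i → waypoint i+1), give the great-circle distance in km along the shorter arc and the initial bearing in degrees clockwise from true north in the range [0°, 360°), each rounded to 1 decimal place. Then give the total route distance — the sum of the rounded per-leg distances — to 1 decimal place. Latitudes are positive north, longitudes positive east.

Leg 1: dist=2483.8 km, bearing=267.1°
Leg 2: dist=4714.4 km, bearing=178.4°
Leg 3: dist=5018.0 km, bearing=356.9°
Leg 4: dist=6714.7 km, bearing=80.2°
Total: 18930.9 km

Leg 1: φ1=0.9722915, φ2=0.8530227, Δφ=-0.1192688, Δλ=-0.6151622 rad; a=sin²(Δφ/2)+cosφ1·cosφ2·sin²(Δλ/2)=0.0375174752; c=2·atan2(√a, √(1-a))=0.389852705; dist=6371·c=2483.752 ≈ 2483.8 km; running total=2483.8 km
Leg 1 bearing: y=sinΔλ·cosφ2=-0.37955810, x=cosφ1·sinφ2-sinφ1·cosφ2·cosΔλ=-0.01937273; θ=atan2(y, x)=-92.9219° <0 so +360° → 267.0781° ≈ 267.1°
Leg 2: φ1=0.8530227, φ2=0.1132038, Δφ=-0.7398189, Δλ=0.0184534 rad; a=sin²(Δφ/2)+cosφ1·cosφ2·sin²(Δλ/2)=0.1307602985; c=2·atan2(√a, √(1-a))=0.739983917; dist=6371·c=4714.438 ≈ 4714.4 km; running total=7198.2 km
Leg 2 bearing: y=sinΔλ·cosφ2=0.01833421, x=cosφ1·sinφ2-sinφ1·cosφ2·cosΔλ=-0.67402673; θ=atan2(y, x)=178.4419° ≈ 178.4°
Leg 3: φ1=0.1132038, φ2=0.8991762, Δφ=0.7859724, Δλ=-0.0617410 rad; a=sin²(Δφ/2)+cosφ1·cosφ2·sin²(Δλ/2)=0.1472387019; c=2·atan2(√a, √(1-a))=0.787636037; dist=6371·c=5018.029 ≈ 5018.0 km; running total=12216.2 km
Leg 3 bearing: y=sinΔλ·cosφ2=-0.03839426, x=cosφ1·sinφ2-sinφ1·cosφ2·cosΔλ=0.70764663; θ=atan2(y, x)=-3.1056° <0 so +360° → 356.8944° ≈ 356.9°
Leg 4: φ1=0.8991762, φ2=0.4991136, Δφ=-0.4000626, Δλ=1.3503700 rad; a=sin²(Δφ/2)+cosφ1·cosφ2·sin²(Δλ/2)=0.2529259914; c=2·atan2(√a, √(1-a))=1.053941760; dist=6371·c=6714.663 ≈ 6714.7 km; running total=18930.9 km
Leg 4 bearing: y=sinΔλ·cosφ2=0.85676322, x=cosφ1·sinφ2-sinφ1·cosφ2·cosΔλ=0.14756193; θ=atan2(y, x)=80.2277° ≈ 80.2°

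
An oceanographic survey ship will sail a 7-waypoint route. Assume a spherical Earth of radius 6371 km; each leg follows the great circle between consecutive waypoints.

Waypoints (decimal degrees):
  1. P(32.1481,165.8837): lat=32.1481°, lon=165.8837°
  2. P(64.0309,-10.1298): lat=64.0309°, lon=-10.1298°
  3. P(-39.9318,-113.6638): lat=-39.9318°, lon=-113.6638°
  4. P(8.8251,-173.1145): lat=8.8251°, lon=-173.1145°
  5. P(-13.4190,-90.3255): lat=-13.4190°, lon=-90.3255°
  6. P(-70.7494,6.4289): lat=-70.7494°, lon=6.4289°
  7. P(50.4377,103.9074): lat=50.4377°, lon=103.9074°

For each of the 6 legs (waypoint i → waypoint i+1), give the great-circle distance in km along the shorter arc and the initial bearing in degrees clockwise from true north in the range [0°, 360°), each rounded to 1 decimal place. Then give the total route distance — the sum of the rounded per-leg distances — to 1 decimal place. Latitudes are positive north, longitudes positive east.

Leg 1: dist=9314.7 km, bearing=358.2°
Leg 2: dist=14563.0 km, bearing=260.9°
Leg 3: dist=8155.2 km, bearing=297.3°
Leg 4: dist=9465.1 km, bearing=104.4°
Leg 5: dist=8845.6 km, bearing=160.6°
Leg 6: dist=15460.4 km, bearing=74.4°
Total: 65804.0 km

Leg 1: φ1=0.5610902, φ2=1.1175500, Δφ=0.5564598, Δλ=-3.0720151 rad; a=sin²(Δφ/2)+cosφ1·cosφ2·sin²(Δλ/2)=0.4457339938; c=2·atan2(√a, √(1-a))=1.462050107; dist=6371·c=9314.721 ≈ 9314.7 km; running total=9314.7 km
Leg 1 bearing: y=sinΔλ·cosφ2=-0.03044248, x=cosφ1·sinφ2-sinφ1·cosφ2·cosΔλ=0.99362672; θ=atan2(y, x)=-1.7549° <0 so +360° → 358.2451° ≈ 358.2°
Leg 2: φ1=1.1175500, φ2=-0.6969414, Δφ=-1.8144914, Δλ=-1.8070092 rad; a=sin²(Δφ/2)+cosφ1·cosφ2·sin²(Δλ/2)=0.8278221411; c=2·atan2(√a, √(1-a))=2.285831906; dist=6371·c=14563.035 ≈ 14563.0 km; running total=23877.7 km
Leg 2 bearing: y=sinΔλ·cosφ2=-0.74551567, x=cosφ1·sinφ2-sinφ1·cosφ2·cosΔλ=-0.11973706; θ=atan2(y, x)=-99.1243° <0 so +360° → 260.8757° ≈ 260.9°
Leg 3: φ1=-0.6969414, φ2=0.1540271, Δφ=0.8509684, Δλ=-1.0376105 rad; a=sin²(Δφ/2)+cosφ1·cosφ2·sin²(Δλ/2)=0.3566682690; c=2·atan2(√a, √(1-a))=1.280054015; dist=6371·c=8155.224 ≈ 8155.2 km; running total=32032.9 km
Leg 3 bearing: y=sinΔλ·cosφ2=-0.85099671, x=cosφ1·sinφ2-sinφ1·cosφ2·cosΔλ=0.44003257; θ=atan2(y, x)=-62.6575° <0 so +360° → 297.3425° ≈ 297.3°
Leg 4: φ1=0.1540271, φ2=-0.2342057, Δφ=-0.3882328, Δλ=1.4449406 rad; a=sin²(Δφ/2)+cosφ1·cosφ2·sin²(Δλ/2)=0.4574763270; c=2·atan2(√a, √(1-a))=1.485646120; dist=6371·c=9465.051 ≈ 9465.1 km; running total=41498.0 km
Leg 4 bearing: y=sinΔλ·cosφ2=0.96500553, x=cosφ1·sinφ2-sinφ1·cosφ2·cosΔλ=-0.24805499; θ=atan2(y, x)=104.4158° ≈ 104.4°
Leg 5: φ1=-0.2342057, φ2=-1.2348100, Δφ=-1.0006042, Δλ=1.6886828 rad; a=sin²(Δφ/2)+cosφ1·cosφ2·sin²(Δλ/2)=0.4093121199; c=2·atan2(√a, √(1-a))=1.388411092; dist=6371·c=8845.567 ≈ 8845.6 km; running total=50343.6 km
Leg 5 bearing: y=sinΔλ·cosφ2=0.32741222, x=cosφ1·sinφ2-sinφ1·cosφ2·cosΔλ=-0.92731013; θ=atan2(y, x)=160.5530° ≈ 160.6°
Leg 6: φ1=-1.2348100, φ2=0.8803039, Δφ=2.1151139, Δλ=1.7013208 rad; a=sin²(Δφ/2)+cosφ1·cosφ2·sin²(Δλ/2)=0.8775787744; c=2·atan2(√a, √(1-a))=2.426690746; dist=6371·c=15460.447 ≈ 15460.4 km; running total=65804.0 km
Leg 6 bearing: y=sinΔλ·cosφ2=0.63149910, x=cosφ1·sinφ2-sinφ1·cosφ2·cosΔλ=0.17591464; θ=atan2(y, x)=74.4339° ≈ 74.4°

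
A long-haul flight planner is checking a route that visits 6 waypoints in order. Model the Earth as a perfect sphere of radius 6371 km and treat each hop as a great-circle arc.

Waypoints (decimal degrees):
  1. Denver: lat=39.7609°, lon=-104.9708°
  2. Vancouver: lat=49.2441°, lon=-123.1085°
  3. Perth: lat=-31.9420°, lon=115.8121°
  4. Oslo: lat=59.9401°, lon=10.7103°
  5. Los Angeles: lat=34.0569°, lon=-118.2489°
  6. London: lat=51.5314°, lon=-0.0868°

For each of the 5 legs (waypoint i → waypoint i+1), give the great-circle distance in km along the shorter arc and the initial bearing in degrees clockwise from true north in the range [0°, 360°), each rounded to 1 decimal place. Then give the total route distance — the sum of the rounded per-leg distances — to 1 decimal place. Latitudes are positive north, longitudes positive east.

Leg 1: dist=1776.0 km, bearing=312.4°
Leg 2: dist=14830.4 km, bearing=268.9°
Leg 3: dist=13861.1 km, bearing=324.0°
Leg 4: dist=8569.8 km, bearing=318.6°
Leg 5: dist=8755.8 km, bearing=34.0°
Total: 47793.1 km

Leg 1: φ1=0.6939586, φ2=0.8594717, Δφ=0.1655131, Δλ=-0.3165626 rad; a=sin²(Δφ/2)+cosφ1·cosφ2·sin²(Δλ/2)=0.0193011983; c=2·atan2(√a, √(1-a))=0.278759189; dist=6371·c=1775.975 ≈ 1776.0 km; running total=1776.0 km
Leg 1 bearing: y=sinΔλ·cosφ2=-0.20322956, x=cosφ1·sinφ2-sinφ1·cosφ2·cosΔλ=0.18550577; θ=atan2(y, x)=-47.6105° <0 so +360° → 312.3895° ≈ 312.4°
Leg 2: φ1=0.8594717, φ2=-0.5574931, Δφ=-1.4169648, Δλ=4.1699511 rad; a=sin²(Δφ/2)+cosφ1·cosφ2·sin²(Δλ/2)=0.8433723613; c=2·atan2(√a, √(1-a))=2.327797541; dist=6371·c=14830.398 ≈ 14830.4 km; running total=16606.4 km
Leg 2 bearing: y=sinΔλ·cosφ2=-0.72677217, x=cosφ1·sinφ2-sinφ1·cosφ2·cosΔλ=-0.01356069; θ=atan2(y, x)=-91.0689° <0 so +360° → 268.9311° ≈ 268.9°
Leg 3: φ1=-0.5574931, φ2=1.0461521, Δφ=1.6036452, Δλ=-1.8343725 rad; a=sin²(Δφ/2)+cosφ1·cosφ2·sin²(Δλ/2)=0.7843230080; c=2·atan2(√a, √(1-a))=2.175655227; dist=6371·c=13861.099 ≈ 13861.1 km; running total=30467.5 km
Leg 3 bearing: y=sinΔλ·cosφ2=-0.48360608, x=cosφ1·sinφ2-sinφ1·cosφ2·cosΔλ=0.66540730; θ=atan2(y, x)=-36.0090° <0 so +360° → 323.9910° ≈ 324.0°
Leg 4: φ1=1.0461521, φ2=0.5944050, Δφ=-0.4517471, Δλ=-2.2507626 rad; a=sin²(Δφ/2)+cosφ1·cosφ2·sin²(Δλ/2)=0.3881187065; c=2·atan2(√a, √(1-a))=1.345123082; dist=6371·c=8569.779 ≈ 8569.8 km; running total=39037.3 km
Leg 4 bearing: y=sinΔλ·cosφ2=-0.64422242, x=cosφ1·sinφ2-sinφ1·cosφ2·cosΔλ=0.73137390; θ=atan2(y, x)=-41.3748° <0 so +360° → 318.6252° ≈ 318.6°
Leg 5: φ1=0.5944050, φ2=0.8993926, Δφ=0.3049876, Δλ=2.0623177 rad; a=sin²(Δφ/2)+cosφ1·cosφ2·sin²(Δλ/2)=0.4023909121; c=2·atan2(√a, √(1-a))=1.374316426; dist=6371·c=8755.770 ≈ 8755.8 km; running total=47793.1 km
Leg 5 bearing: y=sinΔλ·cosφ2=0.54844056, x=cosφ1·sinφ2-sinφ1·cosφ2·cosΔλ=0.81308229; θ=atan2(y, x)=34.0005° ≈ 34.0°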